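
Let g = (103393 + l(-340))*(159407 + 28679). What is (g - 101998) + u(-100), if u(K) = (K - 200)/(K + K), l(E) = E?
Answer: 38765449123/2 ≈ 1.9383e+10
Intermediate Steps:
g = 19382826558 (g = (103393 - 340)*(159407 + 28679) = 103053*188086 = 19382826558)
u(K) = (-200 + K)/(2*K) (u(K) = (-200 + K)/((2*K)) = (-200 + K)*(1/(2*K)) = (-200 + K)/(2*K))
(g - 101998) + u(-100) = (19382826558 - 101998) + (1/2)*(-200 - 100)/(-100) = 19382724560 + (1/2)*(-1/100)*(-300) = 19382724560 + 3/2 = 38765449123/2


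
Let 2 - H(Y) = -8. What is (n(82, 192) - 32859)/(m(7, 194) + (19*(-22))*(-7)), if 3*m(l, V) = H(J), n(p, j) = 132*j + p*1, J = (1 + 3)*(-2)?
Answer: -22299/8788 ≈ -2.5374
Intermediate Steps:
J = -8 (J = 4*(-2) = -8)
H(Y) = 10 (H(Y) = 2 - 1*(-8) = 2 + 8 = 10)
n(p, j) = p + 132*j (n(p, j) = 132*j + p = p + 132*j)
m(l, V) = 10/3 (m(l, V) = (1/3)*10 = 10/3)
(n(82, 192) - 32859)/(m(7, 194) + (19*(-22))*(-7)) = ((82 + 132*192) - 32859)/(10/3 + (19*(-22))*(-7)) = ((82 + 25344) - 32859)/(10/3 - 418*(-7)) = (25426 - 32859)/(10/3 + 2926) = -7433/8788/3 = -7433*3/8788 = -22299/8788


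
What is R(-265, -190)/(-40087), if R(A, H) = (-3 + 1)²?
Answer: -4/40087 ≈ -9.9783e-5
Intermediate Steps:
R(A, H) = 4 (R(A, H) = (-2)² = 4)
R(-265, -190)/(-40087) = 4/(-40087) = 4*(-1/40087) = -4/40087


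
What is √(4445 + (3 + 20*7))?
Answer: 2*√1147 ≈ 67.735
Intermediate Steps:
√(4445 + (3 + 20*7)) = √(4445 + (3 + 140)) = √(4445 + 143) = √4588 = 2*√1147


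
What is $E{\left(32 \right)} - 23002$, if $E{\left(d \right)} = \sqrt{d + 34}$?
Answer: $-23002 + \sqrt{66} \approx -22994.0$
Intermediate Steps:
$E{\left(d \right)} = \sqrt{34 + d}$
$E{\left(32 \right)} - 23002 = \sqrt{34 + 32} - 23002 = \sqrt{66} - 23002 = -23002 + \sqrt{66}$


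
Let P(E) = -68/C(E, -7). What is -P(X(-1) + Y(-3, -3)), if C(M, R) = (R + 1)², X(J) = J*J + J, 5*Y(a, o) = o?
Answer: 17/9 ≈ 1.8889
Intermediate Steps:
Y(a, o) = o/5
X(J) = J + J² (X(J) = J² + J = J + J²)
C(M, R) = (1 + R)²
P(E) = -17/9 (P(E) = -68/(1 - 7)² = -68/((-6)²) = -68/36 = -68*1/36 = -17/9)
-P(X(-1) + Y(-3, -3)) = -1*(-17/9) = 17/9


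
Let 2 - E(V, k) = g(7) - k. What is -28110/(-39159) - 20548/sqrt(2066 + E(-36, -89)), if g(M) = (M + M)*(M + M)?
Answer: 9370/13053 - 20548*sqrt(1783)/1783 ≈ -485.91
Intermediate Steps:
g(M) = 4*M**2 (g(M) = (2*M)*(2*M) = 4*M**2)
E(V, k) = -194 + k (E(V, k) = 2 - (4*7**2 - k) = 2 - (4*49 - k) = 2 - (196 - k) = 2 + (-196 + k) = -194 + k)
-28110/(-39159) - 20548/sqrt(2066 + E(-36, -89)) = -28110/(-39159) - 20548/sqrt(2066 + (-194 - 89)) = -28110*(-1/39159) - 20548/sqrt(2066 - 283) = 9370/13053 - 20548*sqrt(1783)/1783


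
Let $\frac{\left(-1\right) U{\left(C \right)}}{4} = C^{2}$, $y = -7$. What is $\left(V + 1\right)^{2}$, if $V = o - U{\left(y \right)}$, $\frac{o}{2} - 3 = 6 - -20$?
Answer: $65025$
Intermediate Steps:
$o = 58$ ($o = 6 + 2 \left(6 - -20\right) = 6 + 2 \left(6 + 20\right) = 6 + 2 \cdot 26 = 6 + 52 = 58$)
$U{\left(C \right)} = - 4 C^{2}$
$V = 254$ ($V = 58 - - 4 \left(-7\right)^{2} = 58 - \left(-4\right) 49 = 58 - -196 = 58 + 196 = 254$)
$\left(V + 1\right)^{2} = \left(254 + 1\right)^{2} = 255^{2} = 65025$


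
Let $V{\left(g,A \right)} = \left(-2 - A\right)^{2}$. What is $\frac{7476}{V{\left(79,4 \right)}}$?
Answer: $\frac{623}{3} \approx 207.67$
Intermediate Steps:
$\frac{7476}{V{\left(79,4 \right)}} = \frac{7476}{\left(2 + 4\right)^{2}} = \frac{7476}{6^{2}} = \frac{7476}{36} = 7476 \cdot \frac{1}{36} = \frac{623}{3}$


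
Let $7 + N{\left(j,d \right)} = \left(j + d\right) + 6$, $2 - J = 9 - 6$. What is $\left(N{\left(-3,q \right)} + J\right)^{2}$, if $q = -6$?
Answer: $121$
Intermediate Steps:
$J = -1$ ($J = 2 - \left(9 - 6\right) = 2 - 3 = -1$)
$N{\left(j,d \right)} = -1 + d + j$ ($N{\left(j,d \right)} = -7 + \left(\left(j + d\right) + 6\right) = -7 + \left(\left(d + j\right) + 6\right) = -7 + \left(6 + d + j\right) = -1 + d + j$)
$\left(N{\left(-3,q \right)} + J\right)^{2} = \left(\left(-1 - 6 - 3\right) - 1\right)^{2} = \left(-10 - 1\right)^{2} = \left(-11\right)^{2} = 121$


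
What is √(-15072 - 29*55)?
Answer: I*√16667 ≈ 129.1*I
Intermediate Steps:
√(-15072 - 29*55) = √(-15072 - 1595) = √(-16667) = I*√16667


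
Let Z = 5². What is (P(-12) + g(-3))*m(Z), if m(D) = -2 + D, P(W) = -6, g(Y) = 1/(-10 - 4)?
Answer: -1955/14 ≈ -139.64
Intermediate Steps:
g(Y) = -1/14 (g(Y) = 1/(-14) = -1/14)
Z = 25
(P(-12) + g(-3))*m(Z) = (-6 - 1/14)*(-2 + 25) = -85/14*23 = -1955/14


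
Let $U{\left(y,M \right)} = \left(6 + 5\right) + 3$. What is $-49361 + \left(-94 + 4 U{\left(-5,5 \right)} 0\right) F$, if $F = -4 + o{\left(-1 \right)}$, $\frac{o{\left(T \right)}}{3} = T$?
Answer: $-48703$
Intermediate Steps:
$o{\left(T \right)} = 3 T$
$U{\left(y,M \right)} = 14$ ($U{\left(y,M \right)} = 11 + 3 = 14$)
$F = -7$ ($F = -4 + 3 \left(-1\right) = -4 - 3 = -7$)
$-49361 + \left(-94 + 4 U{\left(-5,5 \right)} 0\right) F = -49361 + \left(-94 + 4 \cdot 14 \cdot 0\right) \left(-7\right) = -49361 + \left(-94 + 56 \cdot 0\right) \left(-7\right) = -49361 + \left(-94 + 0\right) \left(-7\right) = -49361 - -658 = -49361 + 658 = -48703$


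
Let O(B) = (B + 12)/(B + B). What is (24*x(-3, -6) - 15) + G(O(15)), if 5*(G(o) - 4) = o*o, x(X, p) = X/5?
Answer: -12619/500 ≈ -25.238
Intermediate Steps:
x(X, p) = X/5 (x(X, p) = X*(⅕) = X/5)
O(B) = (12 + B)/(2*B) (O(B) = (12 + B)/((2*B)) = (12 + B)*(1/(2*B)) = (12 + B)/(2*B))
G(o) = 4 + o²/5 (G(o) = 4 + (o*o)/5 = 4 + o²/5)
(24*x(-3, -6) - 15) + G(O(15)) = (24*((⅕)*(-3)) - 15) + (4 + ((½)*(12 + 15)/15)²/5) = (24*(-⅗) - 15) + (4 + ((½)*(1/15)*27)²/5) = (-72/5 - 15) + (4 + (9/10)²/5) = -147/5 + (4 + (⅕)*(81/100)) = -147/5 + (4 + 81/500) = -147/5 + 2081/500 = -12619/500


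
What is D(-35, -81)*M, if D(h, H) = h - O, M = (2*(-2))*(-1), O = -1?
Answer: -136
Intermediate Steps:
M = 4 (M = -4*(-1) = 4)
D(h, H) = 1 + h (D(h, H) = h - 1*(-1) = h + 1 = 1 + h)
D(-35, -81)*M = (1 - 35)*4 = -34*4 = -136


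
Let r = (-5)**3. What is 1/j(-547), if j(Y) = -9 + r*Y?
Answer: 1/68366 ≈ 1.4627e-5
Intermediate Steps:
r = -125
j(Y) = -9 - 125*Y
1/j(-547) = 1/(-9 - 125*(-547)) = 1/(-9 + 68375) = 1/68366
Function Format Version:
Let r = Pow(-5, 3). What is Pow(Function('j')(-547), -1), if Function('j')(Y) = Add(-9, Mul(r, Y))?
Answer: Rational(1, 68366) ≈ 1.4627e-5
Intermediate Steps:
r = -125
Function('j')(Y) = Add(-9, Mul(-125, Y))
Pow(Function('j')(-547), -1) = Pow(Add(-9, Mul(-125, -547)), -1) = Pow(Add(-9, 68375), -1) = Pow(68366, -1) = Rational(1, 68366)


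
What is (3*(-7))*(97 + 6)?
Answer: -2163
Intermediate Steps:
(3*(-7))*(97 + 6) = -21*103 = -2163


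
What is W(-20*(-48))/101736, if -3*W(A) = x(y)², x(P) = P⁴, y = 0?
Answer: 0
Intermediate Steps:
W(A) = 0 (W(A) = -(0⁴)²/3 = -⅓*0² = -⅓*0 = 0)
W(-20*(-48))/101736 = 0/101736 = 0*(1/101736) = 0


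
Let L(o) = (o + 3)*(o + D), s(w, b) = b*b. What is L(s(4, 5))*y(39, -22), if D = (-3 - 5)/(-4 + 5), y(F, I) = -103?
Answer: -49028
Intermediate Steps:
s(w, b) = b**2
D = -8 (D = -8/1 = -8*1 = -8)
L(o) = (-8 + o)*(3 + o) (L(o) = (o + 3)*(o - 8) = (3 + o)*(-8 + o) = (-8 + o)*(3 + o))
L(s(4, 5))*y(39, -22) = (-24 + (5**2)**2 - 5*5**2)*(-103) = (-24 + 25**2 - 5*25)*(-103) = (-24 + 625 - 125)*(-103) = 476*(-103) = -49028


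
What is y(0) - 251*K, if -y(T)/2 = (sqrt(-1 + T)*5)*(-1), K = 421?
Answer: -105671 + 10*I ≈ -1.0567e+5 + 10.0*I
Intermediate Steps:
y(T) = 10*sqrt(-1 + T) (y(T) = -2*sqrt(-1 + T)*5*(-1) = -2*5*sqrt(-1 + T)*(-1) = -(-10)*sqrt(-1 + T) = 10*sqrt(-1 + T))
y(0) - 251*K = 10*sqrt(-1 + 0) - 251*421 = 10*sqrt(-1) - 105671 = 10*I - 105671 = -105671 + 10*I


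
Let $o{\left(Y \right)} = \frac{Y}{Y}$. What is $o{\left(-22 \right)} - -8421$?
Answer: $8422$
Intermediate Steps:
$o{\left(Y \right)} = 1$
$o{\left(-22 \right)} - -8421 = 1 - -8421 = 1 + 8421 = 8422$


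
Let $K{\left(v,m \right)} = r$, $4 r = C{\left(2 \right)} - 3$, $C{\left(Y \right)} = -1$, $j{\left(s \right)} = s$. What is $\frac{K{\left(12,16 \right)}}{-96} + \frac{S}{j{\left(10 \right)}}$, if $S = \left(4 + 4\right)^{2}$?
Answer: $\frac{3077}{480} \approx 6.4104$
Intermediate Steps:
$r = -1$ ($r = \frac{-1 - 3}{4} = \frac{1}{4} \left(-4\right) = -1$)
$S = 64$ ($S = 8^{2} = 64$)
$K{\left(v,m \right)} = -1$
$\frac{K{\left(12,16 \right)}}{-96} + \frac{S}{j{\left(10 \right)}} = - \frac{1}{-96} + \frac{64}{10} = \left(-1\right) \left(- \frac{1}{96}\right) + 64 \cdot \frac{1}{10} = \frac{1}{96} + \frac{32}{5} = \frac{3077}{480}$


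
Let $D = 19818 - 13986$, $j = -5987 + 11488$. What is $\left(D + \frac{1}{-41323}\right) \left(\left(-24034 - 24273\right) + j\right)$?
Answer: $- \frac{10316063432410}{41323} \approx -2.4964 \cdot 10^{8}$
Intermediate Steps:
$j = 5501$
$D = 5832$
$\left(D + \frac{1}{-41323}\right) \left(\left(-24034 - 24273\right) + j\right) = \left(5832 + \frac{1}{-41323}\right) \left(\left(-24034 - 24273\right) + 5501\right) = \left(5832 - \frac{1}{41323}\right) \left(-48307 + 5501\right) = \frac{240995735}{41323} \left(-42806\right) = - \frac{10316063432410}{41323}$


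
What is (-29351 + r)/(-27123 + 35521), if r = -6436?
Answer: -35787/8398 ≈ -4.2614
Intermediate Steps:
(-29351 + r)/(-27123 + 35521) = (-29351 - 6436)/(-27123 + 35521) = -35787/8398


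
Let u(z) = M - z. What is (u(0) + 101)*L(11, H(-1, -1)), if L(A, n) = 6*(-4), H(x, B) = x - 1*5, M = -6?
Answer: -2280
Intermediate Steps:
H(x, B) = -5 + x (H(x, B) = x - 5 = -5 + x)
L(A, n) = -24
u(z) = -6 - z
(u(0) + 101)*L(11, H(-1, -1)) = ((-6 - 1*0) + 101)*(-24) = ((-6 + 0) + 101)*(-24) = (-6 + 101)*(-24) = 95*(-24) = -2280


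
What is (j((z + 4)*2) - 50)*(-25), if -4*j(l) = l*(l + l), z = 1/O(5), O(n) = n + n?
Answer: 4181/2 ≈ 2090.5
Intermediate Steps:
O(n) = 2*n
z = ⅒ (z = 1/(2*5) = 1/10 = ⅒ ≈ 0.10000)
j(l) = -l²/2 (j(l) = -l*(l + l)/4 = -l*2*l/4 = -l²/2)
(j((z + 4)*2) - 50)*(-25) = (-4*(⅒ + 4)²/2 - 50)*(-25) = (-((41/10)*2)²/2 - 50)*(-25) = (-(41/5)²/2 - 50)*(-25) = (-½*1681/25 - 50)*(-25) = (-1681/50 - 50)*(-25) = -4181/50*(-25) = 4181/2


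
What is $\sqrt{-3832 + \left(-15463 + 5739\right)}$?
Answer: $2 i \sqrt{3389} \approx 116.43 i$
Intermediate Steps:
$\sqrt{-3832 + \left(-15463 + 5739\right)} = \sqrt{-3832 - 9724} = \sqrt{-13556} = 2 i \sqrt{3389}$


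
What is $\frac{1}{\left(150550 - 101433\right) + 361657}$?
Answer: $\frac{1}{410774} \approx 2.4344 \cdot 10^{-6}$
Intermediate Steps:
$\frac{1}{\left(150550 - 101433\right) + 361657} = \frac{1}{49117 + 361657} = \frac{1}{410774}$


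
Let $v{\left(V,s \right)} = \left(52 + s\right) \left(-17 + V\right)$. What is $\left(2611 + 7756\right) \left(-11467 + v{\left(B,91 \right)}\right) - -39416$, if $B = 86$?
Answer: $-16547784$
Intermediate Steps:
$v{\left(V,s \right)} = \left(-17 + V\right) \left(52 + s\right)$
$\left(2611 + 7756\right) \left(-11467 + v{\left(B,91 \right)}\right) - -39416 = \left(2611 + 7756\right) \left(-11467 + \left(-884 - 1547 + 52 \cdot 86 + 86 \cdot 91\right)\right) - -39416 = 10367 \left(-11467 + \left(-884 - 1547 + 4472 + 7826\right)\right) + 39416 = 10367 \left(-11467 + 9867\right) + 39416 = 10367 \left(-1600\right) + 39416 = -16587200 + 39416 = -16547784$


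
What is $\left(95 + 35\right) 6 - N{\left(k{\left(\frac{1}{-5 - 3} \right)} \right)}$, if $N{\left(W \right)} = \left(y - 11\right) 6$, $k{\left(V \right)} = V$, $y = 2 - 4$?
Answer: $858$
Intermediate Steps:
$y = -2$ ($y = 2 - 4 = -2$)
$N{\left(W \right)} = -78$ ($N{\left(W \right)} = \left(-2 - 11\right) 6 = \left(-13\right) 6 = -78$)
$\left(95 + 35\right) 6 - N{\left(k{\left(\frac{1}{-5 - 3} \right)} \right)} = \left(95 + 35\right) 6 - -78 = 130 \cdot 6 + 78 = 780 + 78 = 858$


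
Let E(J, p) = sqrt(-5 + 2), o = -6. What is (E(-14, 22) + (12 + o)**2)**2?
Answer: (36 + I*sqrt(3))**2 ≈ 1293.0 + 124.71*I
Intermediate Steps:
E(J, p) = I*sqrt(3) (E(J, p) = sqrt(-3) = I*sqrt(3))
(E(-14, 22) + (12 + o)**2)**2 = (I*sqrt(3) + (12 - 6)**2)**2 = (I*sqrt(3) + 6**2)**2 = (I*sqrt(3) + 36)**2 = (36 + I*sqrt(3))**2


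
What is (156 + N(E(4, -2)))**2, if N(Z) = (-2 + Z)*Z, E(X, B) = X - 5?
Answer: 25281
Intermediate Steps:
E(X, B) = -5 + X
N(Z) = Z*(-2 + Z)
(156 + N(E(4, -2)))**2 = (156 + (-5 + 4)*(-2 + (-5 + 4)))**2 = (156 - (-2 - 1))**2 = (156 - 1*(-3))**2 = (156 + 3)**2 = 159**2 = 25281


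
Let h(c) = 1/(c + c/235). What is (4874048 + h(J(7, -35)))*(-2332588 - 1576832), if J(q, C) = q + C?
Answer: -31478365379849895/1652 ≈ -1.9055e+13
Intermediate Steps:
J(q, C) = C + q
h(c) = 235/(236*c) (h(c) = 1/(c + c*(1/235)) = 1/(c + c/235) = 1/(236*c/235) = 235/(236*c))
(4874048 + h(J(7, -35)))*(-2332588 - 1576832) = (4874048 + 235/(236*(-35 + 7)))*(-2332588 - 1576832) = (4874048 + (235/236)/(-28))*(-3909420) = (4874048 + (235/236)*(-1/28))*(-3909420) = (4874048 - 235/6608)*(-3909420) = (32207708949/6608)*(-3909420) = -31478365379849895/1652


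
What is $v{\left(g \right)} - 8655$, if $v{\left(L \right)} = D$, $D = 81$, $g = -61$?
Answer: $-8574$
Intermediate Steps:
$v{\left(L \right)} = 81$
$v{\left(g \right)} - 8655 = 81 - 8655 = -8574$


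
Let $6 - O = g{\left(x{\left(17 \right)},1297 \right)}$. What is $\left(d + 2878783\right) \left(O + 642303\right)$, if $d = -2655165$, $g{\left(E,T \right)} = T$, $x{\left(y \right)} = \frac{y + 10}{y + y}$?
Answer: $143341821416$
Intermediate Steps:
$x{\left(y \right)} = \frac{10 + y}{2 y}$
$O = -1291$ ($O = 6 - 1297 = -1291$)
$\left(d + 2878783\right) \left(O + 642303\right) = \left(-2655165 + 2878783\right) \left(-1291 + 642303\right) = 223618 \cdot 641012 = 143341821416$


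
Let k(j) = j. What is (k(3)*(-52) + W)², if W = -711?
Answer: 751689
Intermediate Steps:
(k(3)*(-52) + W)² = (3*(-52) - 711)² = (-156 - 711)² = (-867)² = 751689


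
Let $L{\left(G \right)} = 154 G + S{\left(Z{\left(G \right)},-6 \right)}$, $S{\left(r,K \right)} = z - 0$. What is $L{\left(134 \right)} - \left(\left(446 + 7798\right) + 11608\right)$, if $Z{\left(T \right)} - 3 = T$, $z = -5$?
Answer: $779$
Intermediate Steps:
$Z{\left(T \right)} = 3 + T$
$S{\left(r,K \right)} = -5$ ($S{\left(r,K \right)} = -5 - 0 = -5 + 0 = -5$)
$L{\left(G \right)} = -5 + 154 G$ ($L{\left(G \right)} = 154 G - 5 = -5 + 154 G$)
$L{\left(134 \right)} - \left(\left(446 + 7798\right) + 11608\right) = \left(-5 + 154 \cdot 134\right) - \left(\left(446 + 7798\right) + 11608\right) = \left(-5 + 20636\right) - \left(8244 + 11608\right) = 20631 - 19852 = 779$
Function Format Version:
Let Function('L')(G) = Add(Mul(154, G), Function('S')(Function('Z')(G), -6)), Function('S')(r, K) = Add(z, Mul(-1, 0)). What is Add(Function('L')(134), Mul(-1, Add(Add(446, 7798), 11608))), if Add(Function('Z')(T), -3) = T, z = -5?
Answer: 779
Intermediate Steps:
Function('Z')(T) = Add(3, T)
Function('S')(r, K) = -5 (Function('S')(r, K) = Add(-5, Mul(-1, 0)) = Add(-5, 0) = -5)
Function('L')(G) = Add(-5, Mul(154, G)) (Function('L')(G) = Add(Mul(154, G), -5) = Add(-5, Mul(154, G)))
Add(Function('L')(134), Mul(-1, Add(Add(446, 7798), 11608))) = Add(Add(-5, Mul(154, 134)), Mul(-1, Add(Add(446, 7798), 11608))) = Add(Add(-5, 20636), Mul(-1, Add(8244, 11608))) = Add(20631, Mul(-1, 19852)) = Add(20631, -19852) = 779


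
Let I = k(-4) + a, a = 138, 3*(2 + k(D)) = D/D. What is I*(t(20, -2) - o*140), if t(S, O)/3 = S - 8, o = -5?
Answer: 301024/3 ≈ 1.0034e+5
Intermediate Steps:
k(D) = -5/3 (k(D) = -2 + (D/D)/3 = -2 + (⅓)*1 = -2 + ⅓ = -5/3)
t(S, O) = -24 + 3*S (t(S, O) = 3*(S - 8) = 3*(-8 + S) = -24 + 3*S)
I = 409/3 (I = -5/3 + 138 = 409/3 ≈ 136.33)
I*(t(20, -2) - o*140) = 409*((-24 + 3*20) - (-5)*140)/3 = 409*((-24 + 60) - 1*(-700))/3 = 409*(36 + 700)/3 = (409/3)*736 = 301024/3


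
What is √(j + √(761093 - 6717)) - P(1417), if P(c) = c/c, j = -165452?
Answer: -1 + I*√(165452 - 2*√188594) ≈ -1.0 + 405.69*I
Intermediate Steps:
P(c) = 1
√(j + √(761093 - 6717)) - P(1417) = √(-165452 + √(761093 - 6717)) - 1*1 = √(-165452 + √754376) - 1 = √(-165452 + 2*√188594) - 1 = -1 + √(-165452 + 2*√188594)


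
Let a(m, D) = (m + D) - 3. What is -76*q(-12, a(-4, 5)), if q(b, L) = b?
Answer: 912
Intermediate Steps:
a(m, D) = -3 + D + m (a(m, D) = (D + m) - 3 = -3 + D + m)
-76*q(-12, a(-4, 5)) = -76*(-12) = 912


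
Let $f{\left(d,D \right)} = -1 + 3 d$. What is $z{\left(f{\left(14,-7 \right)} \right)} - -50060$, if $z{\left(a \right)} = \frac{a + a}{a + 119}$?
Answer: $\frac{4004841}{80} \approx 50061.0$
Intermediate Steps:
$z{\left(a \right)} = \frac{2 a}{119 + a}$
$z{\left(f{\left(14,-7 \right)} \right)} - -50060 = \frac{2 \left(-1 + 3 \cdot 14\right)}{119 + \left(-1 + 3 \cdot 14\right)} - -50060 = \frac{2 \left(-1 + 42\right)}{119 + \left(-1 + 42\right)} + 50060 = 2 \cdot 41 \frac{1}{119 + 41} + 50060 = 2 \cdot 41 \cdot \frac{1}{160} + 50060 = \frac{41}{80} + 50060 = \frac{4004841}{80}$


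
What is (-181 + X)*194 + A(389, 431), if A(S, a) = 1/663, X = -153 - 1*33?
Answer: -47204273/663 ≈ -71198.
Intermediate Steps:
X = -186 (X = -153 - 33 = -186)
A(S, a) = 1/663
(-181 + X)*194 + A(389, 431) = (-181 - 186)*194 + 1/663 = -367*194 + 1/663 = -71198 + 1/663 = -47204273/663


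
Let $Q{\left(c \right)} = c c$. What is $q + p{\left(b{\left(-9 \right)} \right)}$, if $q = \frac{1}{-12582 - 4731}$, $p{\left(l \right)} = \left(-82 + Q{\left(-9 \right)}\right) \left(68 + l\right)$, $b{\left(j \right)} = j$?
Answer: $- \frac{1021468}{17313} \approx -59.0$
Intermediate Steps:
$Q{\left(c \right)} = c^{2}$
$p{\left(l \right)} = -68 - l$ ($p{\left(l \right)} = \left(-82 + \left(-9\right)^{2}\right) \left(68 + l\right) = \left(-82 + 81\right) \left(68 + l\right) = - (68 + l) = -68 - l$)
$q = - \frac{1}{17313}$ ($q = \frac{1}{-17313} = - \frac{1}{17313} \approx -5.776 \cdot 10^{-5}$)
$q + p{\left(b{\left(-9 \right)} \right)} = - \frac{1}{17313} - 59 = - \frac{1021468}{17313}$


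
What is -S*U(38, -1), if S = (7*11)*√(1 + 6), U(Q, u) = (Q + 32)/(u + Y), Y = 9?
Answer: -2695*√7/4 ≈ -1782.6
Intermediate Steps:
U(Q, u) = (32 + Q)/(9 + u) (U(Q, u) = (Q + 32)/(u + 9) = (32 + Q)/(9 + u))
S = 77*√7 ≈ 203.72
-S*U(38, -1) = -77*√7*(32 + 38)/(9 - 1) = -77*√7*70/8 = -77*√7*(⅛)*70 = -77*√7*35/4 = -2695*√7/4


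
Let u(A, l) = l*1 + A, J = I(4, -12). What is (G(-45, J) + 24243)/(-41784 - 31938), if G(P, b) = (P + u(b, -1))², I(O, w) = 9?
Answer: -12806/36861 ≈ -0.34741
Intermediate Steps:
J = 9
u(A, l) = A + l (u(A, l) = l + A = A + l)
G(P, b) = (-1 + P + b)² (G(P, b) = (P + (b - 1))² = (P + (-1 + b))² = (-1 + P + b)²)
(G(-45, J) + 24243)/(-41784 - 31938) = ((-1 - 45 + 9)² + 24243)/(-41784 - 31938) = ((-37)² + 24243)/(-73722) = (1369 + 24243)*(-1/73722) = 25612*(-1/73722) = -12806/36861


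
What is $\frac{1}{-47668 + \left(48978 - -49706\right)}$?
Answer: $\frac{1}{51016} \approx 1.9602 \cdot 10^{-5}$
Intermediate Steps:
$\frac{1}{-47668 + \left(48978 - -49706\right)} = \frac{1}{-47668 + \left(48978 + 49706\right)} = \frac{1}{-47668 + 98684} = \frac{1}{51016}$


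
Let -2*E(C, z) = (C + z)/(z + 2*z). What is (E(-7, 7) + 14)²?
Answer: 196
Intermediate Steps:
E(C, z) = -(C + z)/(6*z) (E(C, z) = -(C + z)/(2*(z + 2*z)) = -(C + z)/(2*(3*z)) = -(C + z)*1/(3*z)/2 = -(C + z)/(6*z))
(E(-7, 7) + 14)² = ((⅙)*(-1*(-7) - 1*7)/7 + 14)² = ((⅙)*(⅐)*(7 - 7) + 14)² = ((⅙)*(⅐)*0 + 14)² = (0 + 14)² = 14² = 196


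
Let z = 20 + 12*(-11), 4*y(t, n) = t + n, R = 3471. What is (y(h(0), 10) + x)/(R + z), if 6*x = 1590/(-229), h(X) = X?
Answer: 615/1538422 ≈ 0.00039976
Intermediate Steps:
y(t, n) = n/4 + t/4 (y(t, n) = (t + n)/4 = (n + t)/4 = n/4 + t/4)
x = -265/229 (x = (1590/(-229))/6 = (1590*(-1/229))/6 = (⅙)*(-1590/229) = -265/229 ≈ -1.1572)
z = -112 (z = 20 - 132 = -112)
(y(h(0), 10) + x)/(R + z) = (((¼)*10 + (¼)*0) - 265/229)/(3471 - 112) = ((5/2 + 0) - 265/229)/3359 = (5/2 - 265/229)*(1/3359) = (615/458)*(1/3359) = 615/1538422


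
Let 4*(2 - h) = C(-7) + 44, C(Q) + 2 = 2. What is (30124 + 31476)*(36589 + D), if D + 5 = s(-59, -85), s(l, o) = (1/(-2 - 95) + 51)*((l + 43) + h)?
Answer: 210979876800/97 ≈ 2.1750e+9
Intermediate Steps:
C(Q) = 0 (C(Q) = -2 + 2 = 0)
h = -9 (h = 2 - (0 + 44)/4 = 2 - ¼*44 = 2 - 11 = -9)
s(l, o) = 168164/97 + 4946*l/97 (s(l, o) = (1/(-2 - 95) + 51)*((l + 43) - 9) = (1/(-97) + 51)*((43 + l) - 9) = (-1/97 + 51)*(34 + l) = 4946*(34 + l)/97 = 168164/97 + 4946*l/97)
D = -124135/97 (D = -5 + (168164/97 + (4946/97)*(-59)) = -5 + (168164/97 - 291814/97) = -5 - 123650/97 = -124135/97 ≈ -1279.7)
(30124 + 31476)*(36589 + D) = (30124 + 31476)*(36589 - 124135/97) = 61600*(3424998/97) = 210979876800/97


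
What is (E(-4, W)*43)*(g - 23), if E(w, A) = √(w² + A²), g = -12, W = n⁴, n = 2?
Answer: -6020*√17 ≈ -24821.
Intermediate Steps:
W = 16 (W = 2⁴ = 16)
E(w, A) = √(A² + w²)
(E(-4, W)*43)*(g - 23) = (√(16² + (-4)²)*43)*(-12 - 23) = (√(256 + 16)*43)*(-35) = (√272*43)*(-35) = ((4*√17)*43)*(-35) = (172*√17)*(-35) = -6020*√17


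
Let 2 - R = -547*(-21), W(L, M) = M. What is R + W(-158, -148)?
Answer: -11633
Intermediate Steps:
R = -11485 (R = 2 - (-1)*547*(-21) = 2 - (-1)*(-11487) = 2 - 1*11487 = 2 - 11487 = -11485)
R + W(-158, -148) = -11485 - 148 = -11633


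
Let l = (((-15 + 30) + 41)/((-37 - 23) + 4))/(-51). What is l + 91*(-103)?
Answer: -478022/51 ≈ -9373.0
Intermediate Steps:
l = 1/51 (l = ((15 + 41)/(-60 + 4))*(-1/51) = (56/(-56))*(-1/51) = (56*(-1/56))*(-1/51) = -1*(-1/51) = 1/51 ≈ 0.019608)
l + 91*(-103) = 1/51 + 91*(-103) = 1/51 - 9373 = -478022/51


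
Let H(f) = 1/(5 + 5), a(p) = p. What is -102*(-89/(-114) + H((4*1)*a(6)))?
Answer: -8534/95 ≈ -89.832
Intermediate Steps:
H(f) = ⅒ (H(f) = 1/10 = ⅒)
-102*(-89/(-114) + H((4*1)*a(6))) = -102*(-89/(-114) + ⅒) = -102*(-89*(-1/114) + ⅒) = -102*(89/114 + ⅒) = -102*251/285 = -8534/95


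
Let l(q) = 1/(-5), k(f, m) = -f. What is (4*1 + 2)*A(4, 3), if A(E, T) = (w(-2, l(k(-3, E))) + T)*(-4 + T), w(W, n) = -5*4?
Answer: 102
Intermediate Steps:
l(q) = -⅕
w(W, n) = -20
A(E, T) = (-20 + T)*(-4 + T)
(4*1 + 2)*A(4, 3) = (4*1 + 2)*(80 + 3² - 24*3) = (4 + 2)*(80 + 9 - 72) = 6*17 = 102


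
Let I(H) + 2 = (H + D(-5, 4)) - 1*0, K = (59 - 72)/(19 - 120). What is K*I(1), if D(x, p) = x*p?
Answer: -273/101 ≈ -2.7030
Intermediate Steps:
D(x, p) = p*x
K = 13/101 (K = -13/(-101) = -13*(-1/101) = 13/101 ≈ 0.12871)
I(H) = -22 + H (I(H) = -2 + ((H + 4*(-5)) - 1*0) = -2 + ((H - 20) + 0) = -2 + ((-20 + H) + 0) = -2 + (-20 + H) = -22 + H)
K*I(1) = 13*(-22 + 1)/101 = (13/101)*(-21) = -273/101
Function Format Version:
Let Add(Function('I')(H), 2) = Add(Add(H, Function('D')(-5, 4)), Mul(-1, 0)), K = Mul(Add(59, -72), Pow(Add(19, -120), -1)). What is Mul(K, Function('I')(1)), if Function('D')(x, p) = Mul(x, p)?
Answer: Rational(-273, 101) ≈ -2.7030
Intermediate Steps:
Function('D')(x, p) = Mul(p, x)
K = Rational(13, 101) (K = Mul(-13, Pow(-101, -1)) = Mul(-13, Rational(-1, 101)) = Rational(13, 101) ≈ 0.12871)
Function('I')(H) = Add(-22, H) (Function('I')(H) = Add(-2, Add(Add(H, Mul(4, -5)), Mul(-1, 0))) = Add(-2, Add(Add(H, -20), 0)) = Add(-2, Add(Add(-20, H), 0)) = Add(-2, Add(-20, H)) = Add(-22, H))
Mul(K, Function('I')(1)) = Mul(Rational(13, 101), Add(-22, 1)) = Mul(Rational(13, 101), -21) = Rational(-273, 101)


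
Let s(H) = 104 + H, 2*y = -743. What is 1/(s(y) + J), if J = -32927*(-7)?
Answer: 2/460443 ≈ 4.3436e-6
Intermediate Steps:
y = -743/2 (y = (½)*(-743) = -743/2 ≈ -371.50)
J = 230489
1/(s(y) + J) = 1/((104 - 743/2) + 230489) = 1/(-535/2 + 230489) = 1/(460443/2) = 2/460443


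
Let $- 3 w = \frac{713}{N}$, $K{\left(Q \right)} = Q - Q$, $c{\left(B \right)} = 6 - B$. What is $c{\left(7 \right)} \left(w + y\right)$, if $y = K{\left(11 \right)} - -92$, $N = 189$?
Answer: $- \frac{51451}{567} \approx -90.743$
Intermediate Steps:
$K{\left(Q \right)} = 0$
$y = 92$ ($y = 0 - -92 = 0 + 92 = 92$)
$w = - \frac{713}{567}$ ($w = - \frac{713 \cdot \frac{1}{189}}{3} = \left(- \frac{1}{3}\right) \frac{713}{189} = - \frac{713}{567} \approx -1.2575$)
$c{\left(7 \right)} \left(w + y\right) = \left(6 - 7\right) \left(- \frac{713}{567} + 92\right) = \left(6 - 7\right) \frac{51451}{567} = \left(-1\right) \frac{51451}{567} = - \frac{51451}{567}$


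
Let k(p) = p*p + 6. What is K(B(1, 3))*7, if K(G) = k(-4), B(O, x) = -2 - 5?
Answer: 154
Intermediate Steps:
k(p) = 6 + p² (k(p) = p² + 6 = 6 + p²)
B(O, x) = -7
K(G) = 22 (K(G) = 6 + (-4)² = 6 + 16 = 22)
K(B(1, 3))*7 = 22*7 = 154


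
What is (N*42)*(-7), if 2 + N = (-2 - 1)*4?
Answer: 4116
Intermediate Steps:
N = -14 (N = -2 + (-2 - 1)*4 = -2 - 3*4 = -2 - 12 = -14)
(N*42)*(-7) = -14*42*(-7) = -588*(-7) = 4116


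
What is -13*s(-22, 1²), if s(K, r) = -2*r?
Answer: 26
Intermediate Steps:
-13*s(-22, 1²) = -(-26)*1² = -(-26) = -13*(-2) = 26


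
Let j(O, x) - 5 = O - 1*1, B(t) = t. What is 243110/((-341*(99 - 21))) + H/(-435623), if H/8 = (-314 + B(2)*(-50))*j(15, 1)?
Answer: -52115274293/5793350277 ≈ -8.9957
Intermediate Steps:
j(O, x) = 4 + O (j(O, x) = 5 + (O - 1*1) = 5 + (O - 1) = 5 + (-1 + O) = 4 + O)
H = -62928 (H = 8*((-314 + 2*(-50))*(4 + 15)) = 8*((-314 - 100)*19) = 8*(-414*19) = 8*(-7866) = -62928)
243110/((-341*(99 - 21))) + H/(-435623) = 243110/((-341*(99 - 21))) - 62928/(-435623) = 243110/((-341*78)) - 62928*(-1/435623) = 243110/(-26598) + 62928/435623 = 243110*(-1/26598) + 62928/435623 = -121555/13299 + 62928/435623 = -52115274293/5793350277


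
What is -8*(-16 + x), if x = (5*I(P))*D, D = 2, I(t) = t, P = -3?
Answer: 368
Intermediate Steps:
x = -30 (x = (5*(-3))*2 = -15*2 = -30)
-8*(-16 + x) = -8*(-16 - 30) = -8*(-46) = 368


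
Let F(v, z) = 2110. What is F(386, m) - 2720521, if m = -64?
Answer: -2718411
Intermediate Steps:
F(386, m) - 2720521 = 2110 - 2720521 = -2718411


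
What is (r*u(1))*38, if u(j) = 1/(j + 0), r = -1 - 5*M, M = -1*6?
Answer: 1102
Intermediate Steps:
M = -6
r = 29 (r = -1 - 5*(-6) = -1 + 30 = 29)
u(j) = 1/j
(r*u(1))*38 = (29/1)*38 = (29*1)*38 = 29*38 = 1102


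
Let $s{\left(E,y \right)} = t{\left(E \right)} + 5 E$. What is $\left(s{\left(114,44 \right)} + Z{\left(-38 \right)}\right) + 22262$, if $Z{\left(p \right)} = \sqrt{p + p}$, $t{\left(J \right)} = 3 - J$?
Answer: $22721 + 2 i \sqrt{19} \approx 22721.0 + 8.7178 i$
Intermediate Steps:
$s{\left(E,y \right)} = 3 + 4 E$ ($s{\left(E,y \right)} = \left(3 - E\right) + 5 E = 3 + 4 E$)
$Z{\left(p \right)} = \sqrt{2} \sqrt{p}$ ($Z{\left(p \right)} = \sqrt{2 p} = \sqrt{2} \sqrt{p}$)
$\left(s{\left(114,44 \right)} + Z{\left(-38 \right)}\right) + 22262 = \left(\left(3 + 4 \cdot 114\right) + \sqrt{2} \sqrt{-38}\right) + 22262 = \left(\left(3 + 456\right) + \sqrt{2} i \sqrt{38}\right) + 22262 = \left(459 + 2 i \sqrt{19}\right) + 22262 = 22721 + 2 i \sqrt{19}$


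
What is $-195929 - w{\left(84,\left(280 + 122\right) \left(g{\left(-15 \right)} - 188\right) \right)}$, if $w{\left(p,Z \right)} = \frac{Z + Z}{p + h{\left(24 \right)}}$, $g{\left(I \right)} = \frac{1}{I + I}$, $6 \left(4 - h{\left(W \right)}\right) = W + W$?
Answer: $- \frac{38807853}{200} \approx -1.9404 \cdot 10^{5}$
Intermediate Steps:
$h{\left(W \right)} = 4 - \frac{W}{3}$ ($h{\left(W \right)} = 4 - \frac{W + W}{6} = 4 - \frac{2 W}{6} = 4 - \frac{W}{3}$)
$g{\left(I \right)} = \frac{1}{2 I}$
$w{\left(p,Z \right)} = \frac{2 Z}{-4 + p}$ ($w{\left(p,Z \right)} = \frac{Z + Z}{p + \left(4 - 8\right)} = \frac{2 Z}{p + \left(4 - 8\right)} = \frac{2 Z}{p - 4} = \frac{2 Z}{-4 + p}$)
$-195929 - w{\left(84,\left(280 + 122\right) \left(g{\left(-15 \right)} - 188\right) \right)} = -195929 - \frac{2 \left(280 + 122\right) \left(\frac{1}{2 \left(-15\right)} - 188\right)}{-4 + 84} = -195929 - \frac{2 \cdot 402 \left(\frac{1}{2} \left(- \frac{1}{15}\right) - 188\right)}{80} = -195929 - 2 \cdot 402 \left(- \frac{1}{30} - 188\right) \frac{1}{80} = -195929 - 2 \cdot 402 \left(- \frac{5641}{30}\right) \frac{1}{80} = -195929 - 2 \left(- \frac{377947}{5}\right) \frac{1}{80} = -195929 - - \frac{377947}{200} = -195929 + \frac{377947}{200} = - \frac{38807853}{200}$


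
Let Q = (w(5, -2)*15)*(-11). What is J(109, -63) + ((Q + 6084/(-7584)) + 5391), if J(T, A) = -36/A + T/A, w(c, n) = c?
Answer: 181721779/39816 ≈ 4564.0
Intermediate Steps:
Q = -825 (Q = (5*15)*(-11) = 75*(-11) = -825)
J(109, -63) + ((Q + 6084/(-7584)) + 5391) = (-36 + 109)/(-63) + ((-825 + 6084/(-7584)) + 5391) = -1/63*73 + ((-825 + 6084*(-1/7584)) + 5391) = -73/63 + ((-825 - 507/632) + 5391) = -73/63 + (-521907/632 + 5391) = -73/63 + 2885205/632 = 181721779/39816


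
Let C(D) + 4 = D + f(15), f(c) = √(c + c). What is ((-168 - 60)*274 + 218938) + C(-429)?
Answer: 156033 + √30 ≈ 1.5604e+5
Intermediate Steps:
f(c) = √2*√c (f(c) = √(2*c) = √2*√c)
C(D) = -4 + D + √30 (C(D) = -4 + (D + √2*√15) = -4 + (D + √30) = -4 + D + √30)
((-168 - 60)*274 + 218938) + C(-429) = ((-168 - 60)*274 + 218938) + (-4 - 429 + √30) = (-228*274 + 218938) + (-433 + √30) = (-62472 + 218938) + (-433 + √30) = 156466 + (-433 + √30) = 156033 + √30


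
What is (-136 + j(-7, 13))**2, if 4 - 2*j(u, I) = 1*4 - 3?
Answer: 72361/4 ≈ 18090.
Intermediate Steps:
j(u, I) = 3/2 (j(u, I) = 2 - (1*4 - 3)/2 = 2 - (4 - 3)/2 = 2 - 1/2*1 = 2 - 1/2 = 3/2)
(-136 + j(-7, 13))**2 = (-136 + 3/2)**2 = (-269/2)**2 = 72361/4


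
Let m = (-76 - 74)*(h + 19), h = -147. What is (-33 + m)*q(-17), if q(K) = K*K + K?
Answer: 5213424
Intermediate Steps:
m = 19200 (m = (-76 - 74)*(-147 + 19) = -150*(-128) = 19200)
q(K) = K + K² (q(K) = K² + K = K + K²)
(-33 + m)*q(-17) = (-33 + 19200)*(-17*(1 - 17)) = 19167*(-17*(-16)) = 19167*272 = 5213424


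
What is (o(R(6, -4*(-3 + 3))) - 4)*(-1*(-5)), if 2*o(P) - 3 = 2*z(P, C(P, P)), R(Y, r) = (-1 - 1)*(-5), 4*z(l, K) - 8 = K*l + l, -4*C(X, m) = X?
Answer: -85/4 ≈ -21.250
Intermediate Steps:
C(X, m) = -X/4
z(l, K) = 2 + l/4 + K*l/4 (z(l, K) = 2 + (K*l + l)/4 = 2 + (l + K*l)/4 = 2 + (l/4 + K*l/4) = 2 + l/4 + K*l/4)
R(Y, r) = 10 (R(Y, r) = -2*(-5) = 10)
o(P) = 7/2 - P²/16 + P/4 (o(P) = 3/2 + (2*(2 + P/4 + (-P/4)*P/4))/2 = 3/2 + (2*(2 + P/4 - P²/16))/2 = 3/2 + (2*(2 - P²/16 + P/4))/2 = 3/2 + (4 + P/2 - P²/8)/2 = 3/2 + (2 - P²/16 + P/4) = 7/2 - P²/16 + P/4)
(o(R(6, -4*(-3 + 3))) - 4)*(-1*(-5)) = ((7/2 - 1/16*10² + (¼)*10) - 4)*(-1*(-5)) = ((7/2 - 1/16*100 + 5/2) - 4)*5 = ((7/2 - 25/4 + 5/2) - 4)*5 = (-¼ - 4)*5 = -17/4*5 = -85/4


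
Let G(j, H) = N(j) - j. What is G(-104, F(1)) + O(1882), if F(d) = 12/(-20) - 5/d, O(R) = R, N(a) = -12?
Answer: 1974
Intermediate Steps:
F(d) = -⅗ - 5/d (F(d) = 12*(-1/20) - 5/d = -⅗ - 5/d)
G(j, H) = -12 - j
G(-104, F(1)) + O(1882) = (-12 - 1*(-104)) + 1882 = (-12 + 104) + 1882 = 92 + 1882 = 1974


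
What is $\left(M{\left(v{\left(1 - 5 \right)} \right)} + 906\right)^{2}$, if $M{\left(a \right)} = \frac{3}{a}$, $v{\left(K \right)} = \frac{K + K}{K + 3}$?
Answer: $\frac{52577001}{64} \approx 8.2152 \cdot 10^{5}$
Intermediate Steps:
$v{\left(K \right)} = \frac{2 K}{3 + K}$
$\left(M{\left(v{\left(1 - 5 \right)} \right)} + 906\right)^{2} = \left(\frac{3}{2 \left(1 - 5\right) \frac{1}{3 + \left(1 - 5\right)}} + 906\right)^{2} = \left(\frac{3}{2 \left(-4\right) \frac{1}{3 - 4}} + 906\right)^{2} = \left(\frac{3}{2 \left(-4\right) \frac{1}{-1}} + 906\right)^{2} = \left(\frac{3}{2 \left(-4\right) \left(-1\right)} + 906\right)^{2} = \left(\frac{3}{8} + 906\right)^{2} = \left(\frac{7251}{8}\right)^{2} = \frac{52577001}{64}$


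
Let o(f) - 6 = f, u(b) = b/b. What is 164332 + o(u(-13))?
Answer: 164339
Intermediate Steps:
u(b) = 1
o(f) = 6 + f
164332 + o(u(-13)) = 164332 + (6 + 1) = 164332 + 7 = 164339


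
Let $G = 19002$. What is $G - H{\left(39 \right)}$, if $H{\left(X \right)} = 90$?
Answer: $18912$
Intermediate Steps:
$G - H{\left(39 \right)} = 19002 - 90 = 18912$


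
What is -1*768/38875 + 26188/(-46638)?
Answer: -526938242/906526125 ≈ -0.58127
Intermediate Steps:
-1*768/38875 + 26188/(-46638) = -768*1/38875 + 26188*(-1/46638) = -768/38875 - 13094/23319 = -526938242/906526125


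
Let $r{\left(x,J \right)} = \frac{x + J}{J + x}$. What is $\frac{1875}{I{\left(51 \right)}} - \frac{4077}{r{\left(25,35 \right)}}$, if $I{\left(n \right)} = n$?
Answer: $- \frac{68684}{17} \approx -4040.2$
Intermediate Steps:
$r{\left(x,J \right)} = 1$ ($r{\left(x,J \right)} = \frac{J + x}{J + x} = 1$)
$\frac{1875}{I{\left(51 \right)}} - \frac{4077}{r{\left(25,35 \right)}} = \frac{1875}{51} - \frac{4077}{1} = 1875 \cdot \frac{1}{51} - 4077 = \frac{625}{17} - 4077 = - \frac{68684}{17}$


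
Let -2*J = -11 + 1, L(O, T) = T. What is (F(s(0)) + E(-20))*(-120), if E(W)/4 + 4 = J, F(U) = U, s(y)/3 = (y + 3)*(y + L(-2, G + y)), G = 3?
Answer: -3720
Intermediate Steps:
s(y) = 3*(3 + y)*(3 + 2*y) (s(y) = 3*((y + 3)*(y + (3 + y))) = 3*((3 + y)*(3 + 2*y)) = 3*(3 + y)*(3 + 2*y))
J = 5 (J = -(-11 + 1)/2 = -½*(-10) = 5)
E(W) = 4 (E(W) = -16 + 4*5 = -16 + 20 = 4)
(F(s(0)) + E(-20))*(-120) = ((27 + 6*0² + 27*0) + 4)*(-120) = ((27 + 6*0 + 0) + 4)*(-120) = ((27 + 0 + 0) + 4)*(-120) = (27 + 4)*(-120) = 31*(-120) = -3720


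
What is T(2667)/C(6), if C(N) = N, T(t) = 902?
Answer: 451/3 ≈ 150.33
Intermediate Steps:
T(2667)/C(6) = 902/6 = 902*(⅙) = 451/3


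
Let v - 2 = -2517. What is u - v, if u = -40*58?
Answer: 195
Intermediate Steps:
u = -2320
v = -2515 (v = 2 - 2517 = -2515)
u - v = -2320 - 1*(-2515) = -2320 + 2515 = 195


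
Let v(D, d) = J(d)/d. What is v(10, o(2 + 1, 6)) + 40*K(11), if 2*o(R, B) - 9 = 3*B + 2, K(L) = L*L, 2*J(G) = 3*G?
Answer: 9683/2 ≈ 4841.5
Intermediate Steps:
J(G) = 3*G/2 (J(G) = (3*G)/2 = 3*G/2)
K(L) = L²
o(R, B) = 11/2 + 3*B/2 (o(R, B) = 9/2 + (3*B + 2)/2 = 9/2 + (2 + 3*B)/2 = 9/2 + (1 + 3*B/2) = 11/2 + 3*B/2)
v(D, d) = 3/2 (v(D, d) = (3*d/2)/d = 3/2)
v(10, o(2 + 1, 6)) + 40*K(11) = 3/2 + 40*11² = 3/2 + 40*121 = 3/2 + 4840 = 9683/2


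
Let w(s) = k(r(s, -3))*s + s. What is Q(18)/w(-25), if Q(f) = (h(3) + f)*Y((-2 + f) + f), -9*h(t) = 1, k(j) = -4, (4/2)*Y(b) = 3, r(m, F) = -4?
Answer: 161/450 ≈ 0.35778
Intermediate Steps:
Y(b) = 3/2 (Y(b) = (1/2)*3 = 3/2)
h(t) = -1/9 (h(t) = -1/9*1 = -1/9)
w(s) = -3*s (w(s) = -4*s + s = -3*s)
Q(f) = -1/6 + 3*f/2 (Q(f) = (-1/9 + f)*(3/2) = -1/6 + 3*f/2)
Q(18)/w(-25) = (-1/6 + (3/2)*18)/((-3*(-25))) = (-1/6 + 27)/75 = (161/6)*(1/75) = 161/450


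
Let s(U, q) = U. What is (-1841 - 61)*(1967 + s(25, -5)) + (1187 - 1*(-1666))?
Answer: -3785931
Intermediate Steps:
(-1841 - 61)*(1967 + s(25, -5)) + (1187 - 1*(-1666)) = (-1841 - 61)*(1967 + 25) + (1187 - 1*(-1666)) = -1902*1992 + (1187 + 1666) = -3788784 + 2853 = -3785931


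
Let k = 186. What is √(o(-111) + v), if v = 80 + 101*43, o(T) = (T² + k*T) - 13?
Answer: 3*I*√435 ≈ 62.57*I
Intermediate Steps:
o(T) = -13 + T² + 186*T (o(T) = (T² + 186*T) - 13 = -13 + T² + 186*T)
v = 4423 (v = 80 + 4343 = 4423)
√(o(-111) + v) = √((-13 + (-111)² + 186*(-111)) + 4423) = √((-13 + 12321 - 20646) + 4423) = √(-8338 + 4423) = √(-3915) = 3*I*√435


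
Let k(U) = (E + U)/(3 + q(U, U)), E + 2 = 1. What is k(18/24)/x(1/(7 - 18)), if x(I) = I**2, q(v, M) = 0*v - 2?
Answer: -121/4 ≈ -30.250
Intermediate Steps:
E = -1 (E = -2 + 1 = -1)
q(v, M) = -2 (q(v, M) = 0 - 2 = -2)
k(U) = -1 + U (k(U) = (-1 + U)/(3 - 2) = (-1 + U)/1 = (-1 + U)*1 = -1 + U)
k(18/24)/x(1/(7 - 18)) = (-1 + 18/24)/((1/(7 - 18))**2) = (-1 + 18*(1/24))/((1/(-11))**2) = (-1 + 3/4)/((-1/11)**2) = -1/(4*1/121) = -1/4*121 = -121/4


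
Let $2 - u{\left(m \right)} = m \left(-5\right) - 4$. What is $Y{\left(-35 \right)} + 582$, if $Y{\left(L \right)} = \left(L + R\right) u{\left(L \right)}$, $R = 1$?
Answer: $6328$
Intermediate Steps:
$u{\left(m \right)} = 6 + 5 m$ ($u{\left(m \right)} = 2 - \left(m \left(-5\right) - 4\right) = 2 - \left(- 5 m - 4\right) = 2 - \left(-4 - 5 m\right) = 2 + \left(4 + 5 m\right) = 6 + 5 m$)
$Y{\left(L \right)} = \left(1 + L\right) \left(6 + 5 L\right)$ ($Y{\left(L \right)} = \left(L + 1\right) \left(6 + 5 L\right) = \left(1 + L\right) \left(6 + 5 L\right)$)
$Y{\left(-35 \right)} + 582 = \left(1 - 35\right) \left(6 + 5 \left(-35\right)\right) + 582 = - 34 \left(6 - 175\right) + 582 = \left(-34\right) \left(-169\right) + 582 = 5746 + 582 = 6328$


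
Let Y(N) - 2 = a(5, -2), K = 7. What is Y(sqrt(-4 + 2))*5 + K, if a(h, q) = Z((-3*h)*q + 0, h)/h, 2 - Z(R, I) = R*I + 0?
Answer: -131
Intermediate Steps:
Z(R, I) = 2 - I*R (Z(R, I) = 2 - (R*I + 0) = 2 - (I*R + 0) = 2 - I*R)
a(h, q) = (2 + 3*q*h**2)/h (a(h, q) = (2 - h*((-3*h)*q + 0))/h = (2 - h*(-3*h*q + 0))/h = (2 - h*(-3*h*q))/h = (2 + 3*q*h**2)/h)
Y(N) = -138/5 (Y(N) = 2 + (2/5 + 3*5*(-2)) = 2 + (2*(1/5) - 30) = 2 + (2/5 - 30) = 2 - 148/5 = -138/5)
Y(sqrt(-4 + 2))*5 + K = -138/5*5 + 7 = -138 + 7 = -131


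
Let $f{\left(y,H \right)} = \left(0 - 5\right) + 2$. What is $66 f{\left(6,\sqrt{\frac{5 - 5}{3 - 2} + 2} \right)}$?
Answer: $-198$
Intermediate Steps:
$f{\left(y,H \right)} = -3$ ($f{\left(y,H \right)} = -5 + 2 = -3$)
$66 f{\left(6,\sqrt{\frac{5 - 5}{3 - 2} + 2} \right)} = 66 \left(-3\right) = -198$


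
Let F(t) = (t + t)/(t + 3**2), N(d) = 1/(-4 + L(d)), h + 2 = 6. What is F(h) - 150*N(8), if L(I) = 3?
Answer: 1958/13 ≈ 150.62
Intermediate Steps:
h = 4 (h = -2 + 6 = 4)
N(d) = -1 (N(d) = 1/(-4 + 3) = 1/(-1) = -1)
F(t) = 2*t/(9 + t) (F(t) = (2*t)/(t + 9) = (2*t)/(9 + t) = 2*t/(9 + t))
F(h) - 150*N(8) = 2*4/(9 + 4) - 150*(-1) = 2*4/13 + 150 = 2*4*(1/13) + 150 = 8/13 + 150 = 1958/13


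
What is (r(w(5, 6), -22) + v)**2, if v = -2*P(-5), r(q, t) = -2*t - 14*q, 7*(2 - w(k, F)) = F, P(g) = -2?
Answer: 1024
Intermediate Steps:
w(k, F) = 2 - F/7
r(q, t) = -14*q - 2*t
v = 4 (v = -2*(-2) = 4)
(r(w(5, 6), -22) + v)**2 = ((-14*(2 - 1/7*6) - 2*(-22)) + 4)**2 = ((-14*(2 - 6/7) + 44) + 4)**2 = ((-14*8/7 + 44) + 4)**2 = ((-16 + 44) + 4)**2 = (28 + 4)**2 = 32**2 = 1024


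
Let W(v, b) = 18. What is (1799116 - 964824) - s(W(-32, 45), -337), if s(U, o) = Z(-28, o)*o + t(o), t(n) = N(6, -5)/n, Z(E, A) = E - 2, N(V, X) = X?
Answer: 277749329/337 ≈ 8.2418e+5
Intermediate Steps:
Z(E, A) = -2 + E
t(n) = -5/n
s(U, o) = -30*o - 5/o (s(U, o) = (-2 - 28)*o - 5/o = -30*o - 5/o)
(1799116 - 964824) - s(W(-32, 45), -337) = (1799116 - 964824) - (-30*(-337) - 5/(-337)) = 834292 - (10110 - 5*(-1/337)) = 834292 - (10110 + 5/337) = 834292 - 1*3407075/337 = 834292 - 3407075/337 = 277749329/337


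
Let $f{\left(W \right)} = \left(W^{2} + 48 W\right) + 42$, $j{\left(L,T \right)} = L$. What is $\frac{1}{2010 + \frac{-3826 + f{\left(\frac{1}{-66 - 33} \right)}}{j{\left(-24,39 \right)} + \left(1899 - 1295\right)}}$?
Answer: $\frac{1136916}{2277782813} \approx 0.00049913$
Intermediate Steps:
$f{\left(W \right)} = 42 + W^{2} + 48 W$
$\frac{1}{2010 + \frac{-3826 + f{\left(\frac{1}{-66 - 33} \right)}}{j{\left(-24,39 \right)} + \left(1899 - 1295\right)}} = \frac{1}{2010 + \frac{-3826 + \left(42 + \left(\frac{1}{-66 - 33}\right)^{2} + \frac{48}{-66 - 33}\right)}{-24 + \left(1899 - 1295\right)}} = \frac{1}{2010 + \frac{-3826 + \left(42 + \left(\frac{1}{-99}\right)^{2} + \frac{48}{-99}\right)}{-24 + 604}} = \frac{1}{2010 + \frac{-3826 + \left(42 + \left(- \frac{1}{99}\right)^{2} + 48 \left(- \frac{1}{99}\right)\right)}{580}} = \frac{1}{2010 + \left(-3826 + \left(42 + \frac{1}{9801} - \frac{16}{33}\right)\right) \frac{1}{580}} = \frac{1}{2010 + \left(-3826 + \frac{406891}{9801}\right) \frac{1}{580}} = \frac{1}{2010 - \frac{7418347}{1136916}} = \frac{1}{\frac{2277782813}{1136916}} = \frac{1136916}{2277782813}$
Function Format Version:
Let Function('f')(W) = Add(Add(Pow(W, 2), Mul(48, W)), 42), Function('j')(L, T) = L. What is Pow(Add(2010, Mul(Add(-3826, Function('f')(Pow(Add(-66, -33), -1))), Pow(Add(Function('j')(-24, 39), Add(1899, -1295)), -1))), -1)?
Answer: Rational(1136916, 2277782813) ≈ 0.00049913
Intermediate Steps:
Function('f')(W) = Add(42, Pow(W, 2), Mul(48, W))
Pow(Add(2010, Mul(Add(-3826, Function('f')(Pow(Add(-66, -33), -1))), Pow(Add(Function('j')(-24, 39), Add(1899, -1295)), -1))), -1) = Pow(Add(2010, Mul(Add(-3826, Add(42, Pow(Pow(Add(-66, -33), -1), 2), Mul(48, Pow(Add(-66, -33), -1)))), Pow(Add(-24, Add(1899, -1295)), -1))), -1) = Pow(Add(2010, Mul(Add(-3826, Add(42, Pow(Pow(-99, -1), 2), Mul(48, Pow(-99, -1)))), Pow(Add(-24, 604), -1))), -1) = Pow(Add(2010, Mul(Add(-3826, Add(42, Pow(Rational(-1, 99), 2), Mul(48, Rational(-1, 99)))), Pow(580, -1))), -1) = Pow(Add(2010, Mul(Add(-3826, Add(42, Rational(1, 9801), Rational(-16, 33))), Rational(1, 580))), -1) = Pow(Add(2010, Mul(Add(-3826, Rational(406891, 9801)), Rational(1, 580))), -1) = Pow(Add(2010, Mul(Rational(-37091735, 9801), Rational(1, 580))), -1) = Pow(Add(2010, Rational(-7418347, 1136916)), -1) = Pow(Rational(2277782813, 1136916), -1) = Rational(1136916, 2277782813)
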